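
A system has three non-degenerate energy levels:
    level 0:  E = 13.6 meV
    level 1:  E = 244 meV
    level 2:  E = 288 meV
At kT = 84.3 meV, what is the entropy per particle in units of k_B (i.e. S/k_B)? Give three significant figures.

0.373

Eᵢ/kT = 0.16133, 2.8944, 3.4164.
Z = Σ e^(−Eᵢ/kT) = e^(−0.16133) + e^(−2.8944) + e^(−3.4164) = 0.85101 + 0.055332 + 0.032830 = 0.93917.
⟨E⟩ = Σ EᵢPᵢ = 36.766 meV.
S/k_B = ln Z + ⟨E⟩/kT = ln(0.93917) + 36.766/84.3 = -0.062759 + 0.43613 = 0.373.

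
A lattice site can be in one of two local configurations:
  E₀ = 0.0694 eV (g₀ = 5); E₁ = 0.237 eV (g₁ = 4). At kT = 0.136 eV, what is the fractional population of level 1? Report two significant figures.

Eᵢ/kT = 0.5103, 1.743.
Z = Σ gᵢe^(−Eᵢ/kT) = 5·e^(−0.5103) + 4·e^(−1.743) = 3.002 + 0.7000 = 3.702.
P₁ = g₁ e^(−E₁/kT) / Z = 0.7000/3.702 = 0.19.

0.19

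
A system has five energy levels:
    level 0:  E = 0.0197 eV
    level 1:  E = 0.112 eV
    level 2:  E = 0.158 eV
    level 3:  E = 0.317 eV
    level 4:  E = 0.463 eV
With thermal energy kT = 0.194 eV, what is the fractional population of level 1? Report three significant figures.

Eᵢ/kT = 0.10155, 0.57732, 0.81443, 1.6340, 2.3866.
Z = Σ e^(−Eᵢ/kT) = e^(−0.10155) + e^(−0.57732) + e^(−0.81443) + e^(−1.6340) + e^(−2.3866) = 0.90344 + 0.56140 + 0.44289 + 0.19515 + 0.091942 = 2.1948.
P₁ = e^(−E₁/kT) / Z = 0.56140/2.1948 = 0.256.

0.256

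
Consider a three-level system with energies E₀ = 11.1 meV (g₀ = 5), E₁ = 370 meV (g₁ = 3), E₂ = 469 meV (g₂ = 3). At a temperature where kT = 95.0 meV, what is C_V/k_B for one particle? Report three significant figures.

Eᵢ/kT = 0.11684, 3.8947, 4.9368.
Z = Σ gᵢe^(−Eᵢ/kT) = 5·e^(−0.11684) + 3·e^(−3.8947) + 3·e^(−4.9368) = 4.4486 + 0.061048 + 0.021533 = 4.5312.
⟨E⟩ = 18.111 meV, ⟨E²⟩ = 3010.7 meV².
C_V/k_B = (⟨E²⟩ − ⟨E⟩²)/(kT)² = (3010.7 − 328.01)/9025.0 = 0.297.

0.297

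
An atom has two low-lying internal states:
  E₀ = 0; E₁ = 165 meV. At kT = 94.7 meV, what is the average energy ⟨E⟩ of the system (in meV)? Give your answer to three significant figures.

Eᵢ/kT = 0, 1.7423.
Z = Σ e^(−Eᵢ/kT) = e^(−0) + e^(−1.7423) = 1.0000 + 0.17512 = 1.1751.
⟨E⟩ = Σ Eᵢ e^(−Eᵢ/kT) / Z = (0·1.0000 + 165·0.17512) / 1.1751 = 24.6 meV.

24.6 meV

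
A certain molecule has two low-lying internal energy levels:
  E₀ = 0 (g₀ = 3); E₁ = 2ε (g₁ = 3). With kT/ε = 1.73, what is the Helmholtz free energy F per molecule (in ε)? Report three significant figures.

Eᵢ/kT = 0, 1.1561.
Z = Σ gᵢe^(−Eᵢ/kT) = 3·e^(−0) + 3·e^(−1.1561) = 3.0000 + 0.94413 = 3.9441.
F = −kT ln Z = −1.73 × ln(3.9441) = −1.73 × 1.3722 = -2.37 ε.

-2.37 ε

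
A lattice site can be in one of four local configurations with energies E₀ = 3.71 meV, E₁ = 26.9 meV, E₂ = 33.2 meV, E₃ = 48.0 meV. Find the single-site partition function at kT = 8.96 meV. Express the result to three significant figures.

Eᵢ/kT = 0.41406, 3.0022, 3.7054, 5.3571.
Z = Σ e^(−Eᵢ/kT) = e^(−0.41406) + e^(−3.0022) + e^(−3.7054) + e^(−5.3571) = 0.66096 + 0.049678 + 0.024590 + 0.0047146 = 0.73994.

Z = 0.740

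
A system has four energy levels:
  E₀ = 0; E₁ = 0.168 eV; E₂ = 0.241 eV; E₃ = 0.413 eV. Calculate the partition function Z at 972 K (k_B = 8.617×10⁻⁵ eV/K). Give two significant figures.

Z = 1.2

k_BT = 8.617×10⁻⁵ × 972 K = 0.08376 eV.
Eᵢ/kT = 0, 2.006, 2.877, 4.931.
Z = Σ e^(−Eᵢ/kT) = e^(−0) + e^(−2.006) + e^(−2.877) + e^(−4.931) = 1.000 + 0.1345 + 0.05630 + 0.007219 = 1.198.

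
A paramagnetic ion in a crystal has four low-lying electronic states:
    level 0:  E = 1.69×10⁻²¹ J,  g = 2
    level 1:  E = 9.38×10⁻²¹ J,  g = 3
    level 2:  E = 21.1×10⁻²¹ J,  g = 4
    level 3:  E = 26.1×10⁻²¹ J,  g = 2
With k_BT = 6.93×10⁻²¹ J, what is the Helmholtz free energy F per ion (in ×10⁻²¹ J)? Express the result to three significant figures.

Eᵢ/kT = 0.24387, 1.3535, 3.0447, 3.7662.
Z = Σ gᵢe^(−Eᵢ/kT) = 2·e^(−0.24387) + 3·e^(−1.3535) + 4·e^(−3.0447) + 2·e^(−3.7662) = 1.5672 + 0.77500 + 0.19044 + 0.046280 = 2.5789.
F = −kT ln Z = −6.93 × ln(2.5789) = −6.93 × 0.94736 = -6.57 ×10⁻²¹ J.

-6.57 ×10⁻²¹ J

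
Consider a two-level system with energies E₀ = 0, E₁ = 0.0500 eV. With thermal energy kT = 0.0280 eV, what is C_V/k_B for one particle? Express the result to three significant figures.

Eᵢ/kT = 0, 1.7857.
Z = Σ e^(−Eᵢ/kT) = e^(−0) + e^(−1.7857) = 1.0000 + 0.16768 = 1.1677.
⟨E⟩ = 0.0071799 eV, ⟨E²⟩ = 0.00035900 eV².
C_V/k_B = (⟨E²⟩ − ⟨E⟩²)/(kT)² = (0.00035900 − 0.000051551)/0.00078400 = 0.392.

0.392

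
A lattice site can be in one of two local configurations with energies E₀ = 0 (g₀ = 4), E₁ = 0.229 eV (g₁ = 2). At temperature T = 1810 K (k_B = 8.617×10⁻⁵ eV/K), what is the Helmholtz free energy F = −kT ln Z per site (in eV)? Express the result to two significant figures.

k_BT = 8.617×10⁻⁵ × 1810 K = 0.1560 eV.
Eᵢ/kT = 0, 1.468.
Z = Σ gᵢe^(−Eᵢ/kT) = 4·e^(−0) + 2·e^(−1.468) = 4.000 + 0.4608 = 4.461.
F = −kT ln Z = −0.1560 × ln(4.461) = −0.1560 × 1.495 = -0.23 eV.

-0.23 eV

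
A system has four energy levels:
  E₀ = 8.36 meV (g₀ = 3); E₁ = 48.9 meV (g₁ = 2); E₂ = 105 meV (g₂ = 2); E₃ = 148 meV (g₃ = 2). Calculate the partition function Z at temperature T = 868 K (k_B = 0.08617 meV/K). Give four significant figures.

k_BT = 0.08617 × 868 K = 74.7956 meV.
Eᵢ/kT = 0.111771, 0.653782, 1.40383, 1.97873.
Z = Σ gᵢe^(−Eᵢ/kT) = 3·e^(−0.111771) + 2·e^(−0.653782) + 2·e^(−1.40383) + 2·e^(−1.97873) = 2.68275 + 1.04015 + 0.491309 + 0.276489 = 4.49070.

Z = 4.491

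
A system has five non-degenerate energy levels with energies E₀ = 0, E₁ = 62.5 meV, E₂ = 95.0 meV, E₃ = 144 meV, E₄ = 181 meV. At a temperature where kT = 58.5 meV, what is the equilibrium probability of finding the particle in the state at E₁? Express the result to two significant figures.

Eᵢ/kT = 0, 1.068, 1.624, 2.462, 3.094.
Z = Σ e^(−Eᵢ/kT) = e^(−0) + e^(−1.068) + e^(−1.624) + e^(−2.462) + e^(−3.094) = 1.000 + 0.3437 + 0.1971 + 0.08526 + 0.04532 = 1.671.
P₁ = e^(−E₁/kT) / Z = 0.3437/1.671 = 0.21.

0.21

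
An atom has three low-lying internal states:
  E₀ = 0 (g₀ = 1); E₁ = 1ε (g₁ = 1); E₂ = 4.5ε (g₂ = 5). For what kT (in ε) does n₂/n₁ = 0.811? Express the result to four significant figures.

1.924 ε

n₂/n₁ = (g₂/g₁) exp[−(E₂−E₁)/kT] = 0.811.
⇒ (E₂−E₁)/kT = ln((5/1)/0.811) = ln(6.16523) = 1.81893.
kT = 3.5ε / 1.81893 = 1.924 ε.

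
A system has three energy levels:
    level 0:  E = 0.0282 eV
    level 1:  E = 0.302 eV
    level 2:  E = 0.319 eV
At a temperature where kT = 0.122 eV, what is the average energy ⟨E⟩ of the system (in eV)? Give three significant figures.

Eᵢ/kT = 0.23115, 2.4754, 2.6148.
Z = Σ e^(−Eᵢ/kT) = e^(−0.23115) + e^(−2.4754) + e^(−2.6148) = 0.79362 + 0.084129 + 0.073182 = 0.95093.
⟨E⟩ = Σ Eᵢ e^(−Eᵢ/kT) / Z = (0.0282·0.79362 + 0.302·0.084129 + 0.319·0.073182) / 0.95093 = 0.0748 eV.

0.0748 eV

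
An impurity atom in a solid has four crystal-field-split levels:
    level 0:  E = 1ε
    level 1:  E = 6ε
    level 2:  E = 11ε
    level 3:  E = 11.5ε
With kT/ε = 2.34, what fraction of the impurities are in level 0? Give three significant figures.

Eᵢ/kT = 0.42735, 2.5641, 4.7009, 4.9145.
Z = Σ e^(−Eᵢ/kT) = e^(−0.42735) + e^(−2.5641) + e^(−4.7009) + e^(−4.9145) = 0.65224 + 0.076988 + 0.0090871 + 0.0073394 = 0.74565.
P₀ = e^(−E₀/kT) / Z = 0.65224/0.74565 = 0.875.

0.875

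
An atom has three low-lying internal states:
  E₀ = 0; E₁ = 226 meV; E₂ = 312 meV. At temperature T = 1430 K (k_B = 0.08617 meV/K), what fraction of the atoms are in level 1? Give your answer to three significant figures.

0.129

k_BT = 0.08617 × 1430 K = 123.22 meV.
Eᵢ/kT = 0, 1.8341, 2.5321.
Z = Σ e^(−Eᵢ/kT) = e^(−0) + e^(−1.8341) + e^(−2.5321) = 1.0000 + 0.15976 + 0.079492 = 1.2393.
P₁ = e^(−E₁/kT) / Z = 0.15976/1.2393 = 0.129.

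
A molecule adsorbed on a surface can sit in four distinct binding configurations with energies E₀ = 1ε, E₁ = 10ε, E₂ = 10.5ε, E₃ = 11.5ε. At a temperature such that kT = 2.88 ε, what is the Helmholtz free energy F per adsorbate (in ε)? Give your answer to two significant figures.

0.71 ε

Eᵢ/kT = 0.3472, 3.472, 3.646, 3.993.
Z = Σ e^(−Eᵢ/kT) = e^(−0.3472) + e^(−3.472) + e^(−3.646) + e^(−3.993) = 0.7067 + 0.03105 + 0.02610 + 0.01844 = 0.7823.
F = −kT ln Z = −2.88 × ln(0.7823) = −2.88 × -0.2455 = 0.71 ε.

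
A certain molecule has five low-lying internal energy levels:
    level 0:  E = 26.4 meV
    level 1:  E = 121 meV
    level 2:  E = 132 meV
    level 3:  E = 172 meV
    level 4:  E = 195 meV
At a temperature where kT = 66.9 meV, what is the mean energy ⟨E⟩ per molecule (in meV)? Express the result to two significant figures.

Eᵢ/kT = 0.3946, 1.809, 1.973, 2.571, 2.915.
Z = Σ e^(−Eᵢ/kT) = e^(−0.3946) + e^(−1.809) + e^(−1.973) + e^(−2.571) + e^(−2.915) = 0.6739 + 0.1638 + 0.1390 + 0.07646 + 0.05420 = 1.107.
⟨E⟩ = Σ Eᵢ e^(−Eᵢ/kT) / Z = (26.4·0.6739 + 121·0.1638 + 132·0.1390 + 172·0.07646 + 195·0.05420) / 1.107 = 72 meV.

72 meV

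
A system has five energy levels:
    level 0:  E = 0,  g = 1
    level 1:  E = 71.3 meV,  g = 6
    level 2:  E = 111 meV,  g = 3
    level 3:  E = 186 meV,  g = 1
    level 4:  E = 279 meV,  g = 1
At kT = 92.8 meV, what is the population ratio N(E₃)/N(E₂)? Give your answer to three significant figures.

n₃/n₂ = (g₃/g₂) exp[−(E₃−E₂)/kT] = (1/3) × exp(−(75 meV)/(92.8 meV)) = (1/3) × exp(-0.80819) = 0.149.

0.149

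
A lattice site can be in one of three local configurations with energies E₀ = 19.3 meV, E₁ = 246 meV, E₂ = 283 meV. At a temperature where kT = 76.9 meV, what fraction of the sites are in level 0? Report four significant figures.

0.9218

Eᵢ/kT = 0.250975, 3.19896, 3.68010.
Z = Σ e^(−Eᵢ/kT) = e^(−0.250975) + e^(−3.19896) + e^(−3.68010) = 0.778042 + 0.0408046 + 0.0252205 = 0.844067.
P₀ = e^(−E₀/kT) / Z = 0.778042/0.844067 = 0.9218.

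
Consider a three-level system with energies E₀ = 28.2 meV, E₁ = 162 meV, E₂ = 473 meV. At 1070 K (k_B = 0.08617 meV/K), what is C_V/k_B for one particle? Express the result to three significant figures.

0.455

k_BT = 0.08617 × 1070 K = 92.202 meV.
Eᵢ/kT = 0.30585, 1.7570, 5.1300.
Z = Σ e^(−Eᵢ/kT) = e^(−0.30585) + e^(−1.7570) + e^(−5.1300) = 0.73650 + 0.17256 + 0.0059166 = 0.91498.
⟨E⟩ = 56.310 meV, ⟨E²⟩ = 7036.3 meV².
C_V/k_B = (⟨E²⟩ − ⟨E⟩²)/(kT)² = (7036.3 − 3170.8)/8501.2 = 0.455.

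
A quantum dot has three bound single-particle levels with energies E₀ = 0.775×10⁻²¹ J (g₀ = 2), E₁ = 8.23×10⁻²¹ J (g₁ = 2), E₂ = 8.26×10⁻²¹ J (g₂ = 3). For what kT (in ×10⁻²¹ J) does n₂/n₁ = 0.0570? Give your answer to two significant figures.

n₂/n₁ = (g₂/g₁) exp[−(E₂−E₁)/kT] = 0.0570.
⇒ (E₂−E₁)/kT = ln((3/2)/0.0570) = ln(26.32) = 3.270.
kT = 0.03 ×10⁻²¹ J / 3.270 = 0.0092 ×10⁻²¹ J.

0.0092 ×10⁻²¹ J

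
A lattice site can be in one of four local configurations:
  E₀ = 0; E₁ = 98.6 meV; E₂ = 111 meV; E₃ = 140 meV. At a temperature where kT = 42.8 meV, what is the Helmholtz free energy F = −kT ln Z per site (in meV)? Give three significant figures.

Eᵢ/kT = 0, 2.3037, 2.5935, 3.2710.
Z = Σ e^(−Eᵢ/kT) = e^(−0) + e^(−2.3037) + e^(−2.5935) + e^(−3.2710) = 1.0000 + 0.099889 + 0.074758 + 0.037968 = 1.2126.
F = −kT ln Z = −42.8 × ln(1.2126) = −42.8 × 0.19277 = -8.25 meV.

-8.25 meV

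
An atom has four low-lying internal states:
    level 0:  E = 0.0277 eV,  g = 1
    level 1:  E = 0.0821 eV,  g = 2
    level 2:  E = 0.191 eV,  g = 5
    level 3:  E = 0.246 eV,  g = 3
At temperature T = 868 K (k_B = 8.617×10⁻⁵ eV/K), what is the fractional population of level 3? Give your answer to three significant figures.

0.0602

k_BT = 8.617×10⁻⁵ × 868 K = 0.074796 eV.
Eᵢ/kT = 0.37034, 1.0977, 2.5536, 3.2889.
Z = Σ gᵢe^(−Eᵢ/kT) = 1·e^(−0.37034) + 2·e^(−1.0977) + 5·e^(−2.5536) + 3·e^(−3.2889) = 0.69050 + 0.66728 + 0.38901 + 0.11188 = 1.8587.
P₃ = g₃ e^(−E₃/kT) / Z = 0.11188/1.8587 = 0.0602.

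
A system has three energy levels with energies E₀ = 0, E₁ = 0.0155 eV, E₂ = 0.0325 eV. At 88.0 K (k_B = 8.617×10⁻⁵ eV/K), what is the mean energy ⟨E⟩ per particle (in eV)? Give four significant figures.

k_BT = 8.617×10⁻⁵ × 88.0 K = 0.00758296 eV.
Eᵢ/kT = 0, 2.04406, 4.28593.
Z = Σ e^(−Eᵢ/kT) = e^(−0) + e^(−2.04406) + e^(−4.28593) = 1.00000 + 0.129502 + 0.0137608 = 1.14326.
⟨E⟩ = Σ Eᵢ e^(−Eᵢ/kT) / Z = (0·1.00000 + 0.0155·0.129502 + 0.0325·0.0137608) / 1.14326 = 0.002147 eV.

0.002147 eV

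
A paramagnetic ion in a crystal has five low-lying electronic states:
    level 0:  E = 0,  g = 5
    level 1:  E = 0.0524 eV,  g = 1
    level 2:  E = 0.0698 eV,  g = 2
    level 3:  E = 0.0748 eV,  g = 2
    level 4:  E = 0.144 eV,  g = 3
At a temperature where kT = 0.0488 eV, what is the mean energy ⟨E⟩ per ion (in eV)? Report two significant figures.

0.017 eV

Eᵢ/kT = 0, 1.074, 1.430, 1.533, 2.951.
Z = Σ gᵢe^(−Eᵢ/kT) = 5·e^(−0) + 1·e^(−1.074) + 2·e^(−1.430) + 2·e^(−1.533) + 3·e^(−2.951) = 5.000 + 0.3416 + 0.4786 + 0.4318 + 0.1569 = 6.409.
⟨E⟩ = Σ Eᵢ gᵢe^(−Eᵢ/kT) / Z = (0·5.000 + 0.0524·0.3416 + 0.0698·0.4786 + 0.0748·0.4318 + 0.144·0.1569) / 6.409 = 0.017 eV.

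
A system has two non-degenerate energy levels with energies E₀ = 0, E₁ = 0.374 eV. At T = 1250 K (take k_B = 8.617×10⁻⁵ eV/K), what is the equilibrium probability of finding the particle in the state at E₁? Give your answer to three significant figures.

k_BT = 8.617×10⁻⁵ × 1250 K = 0.10771 eV.
Eᵢ/kT = 0, 3.4723.
Z = Σ e^(−Eᵢ/kT) = e^(−0) + e^(−3.4723) = 1.0000 + 0.031046 = 1.0310.
P₁ = e^(−E₁/kT) / Z = 0.031046/1.0310 = 0.0301.

0.0301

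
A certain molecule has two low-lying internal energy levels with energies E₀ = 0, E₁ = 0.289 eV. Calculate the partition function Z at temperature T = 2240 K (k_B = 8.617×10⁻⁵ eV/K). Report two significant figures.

k_BT = 8.617×10⁻⁵ × 2240 K = 0.1930 eV.
Eᵢ/kT = 0, 1.497.
Z = Σ e^(−Eᵢ/kT) = e^(−0) + e^(−1.497) = 1.000 + 0.2238 = 1.224.

Z = 1.2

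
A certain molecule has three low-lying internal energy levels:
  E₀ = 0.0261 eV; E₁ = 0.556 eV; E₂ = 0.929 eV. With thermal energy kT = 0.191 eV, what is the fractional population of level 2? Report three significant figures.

0.00826

Eᵢ/kT = 0.13665, 2.9110, 4.8639.
Z = Σ e^(−Eᵢ/kT) = e^(−0.13665) + e^(−2.9110) + e^(−4.8639) = 0.87228 + 0.054421 + 0.0077203 = 0.93442.
P₂ = e^(−E₂/kT) / Z = 0.0077203/0.93442 = 0.00826.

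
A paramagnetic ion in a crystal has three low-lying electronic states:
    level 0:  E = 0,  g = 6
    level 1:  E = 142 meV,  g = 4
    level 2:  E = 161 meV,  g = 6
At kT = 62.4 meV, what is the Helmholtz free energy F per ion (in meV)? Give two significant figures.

-120 meV

Eᵢ/kT = 0, 2.276, 2.580.
Z = Σ gᵢe^(−Eᵢ/kT) = 6·e^(−0) + 4·e^(−2.276) + 6·e^(−2.580) = 6.000 + 0.4108 + 0.4546 = 6.865.
F = −kT ln Z = −62.4 × ln(6.865) = −62.4 × 1.926 = -120 meV.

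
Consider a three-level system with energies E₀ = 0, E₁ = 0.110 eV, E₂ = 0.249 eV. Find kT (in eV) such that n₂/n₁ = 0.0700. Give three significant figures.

n₂/n₁ = exp[−(E₂−E₁)/kT] = 0.0700.
⇒ (E₂−E₁)/kT = ln(1/0.0700) = ln(14.286) = 2.6593.
kT = 0.139 eV / 2.6593 = 0.0523 eV.

0.0523 eV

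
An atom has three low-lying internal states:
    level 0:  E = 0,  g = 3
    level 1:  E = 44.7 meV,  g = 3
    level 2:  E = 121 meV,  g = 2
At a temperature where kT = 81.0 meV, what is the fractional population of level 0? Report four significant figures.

Eᵢ/kT = 0, 0.551852, 1.49383.
Z = Σ gᵢe^(−Eᵢ/kT) = 3·e^(−0) + 3·e^(−0.551852) + 2·e^(−1.49383) = 3.00000 + 1.72765 + 0.449022 = 5.17667.
P₀ = g₀ e^(−E₀/kT) / Z = 3.00000/5.17667 = 0.5795.

0.5795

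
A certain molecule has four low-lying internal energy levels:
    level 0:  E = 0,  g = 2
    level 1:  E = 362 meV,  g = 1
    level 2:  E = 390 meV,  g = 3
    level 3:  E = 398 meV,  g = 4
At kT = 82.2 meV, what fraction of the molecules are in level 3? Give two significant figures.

0.015

Eᵢ/kT = 0, 4.404, 4.745, 4.842.
Z = Σ gᵢe^(−Eᵢ/kT) = 2·e^(−0) + 1·e^(−4.404) + 3·e^(−4.745) + 4·e^(−4.842) = 2.000 + 0.01223 + 0.02609 + 0.03157 = 2.070.
P₃ = g₃ e^(−E₃/kT) / Z = 0.03157/2.070 = 0.015.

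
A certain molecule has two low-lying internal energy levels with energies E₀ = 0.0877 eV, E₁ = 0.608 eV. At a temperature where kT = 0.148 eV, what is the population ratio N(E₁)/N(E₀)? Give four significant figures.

n₁/n₀ = exp[−(E₁−E₀)/kT] = exp(−(0.5203 eV)/(0.148 eV)) = exp(-3.51554) = 0.02973.

0.02973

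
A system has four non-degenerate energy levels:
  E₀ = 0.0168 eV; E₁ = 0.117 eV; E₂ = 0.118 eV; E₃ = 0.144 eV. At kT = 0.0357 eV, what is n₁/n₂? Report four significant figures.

1.028

n₁/n₂ = exp[−(E₁−E₂)/kT] = exp(−(-0.001 eV)/(0.0357 eV)) = exp(0.0280112) = 1.028.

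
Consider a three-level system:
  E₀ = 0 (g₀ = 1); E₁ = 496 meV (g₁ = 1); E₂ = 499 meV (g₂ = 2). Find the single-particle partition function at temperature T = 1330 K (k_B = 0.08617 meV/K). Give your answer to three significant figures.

k_BT = 0.08617 × 1330 K = 114.61 meV.
Eᵢ/kT = 0, 4.3277, 4.3539.
Z = Σ gᵢe^(−Eᵢ/kT) = 1·e^(−0) + 1·e^(−4.3277) + 2·e^(−4.3539) = 1.0000 + 0.013198 + 0.025713 = 1.0389.

Z = 1.04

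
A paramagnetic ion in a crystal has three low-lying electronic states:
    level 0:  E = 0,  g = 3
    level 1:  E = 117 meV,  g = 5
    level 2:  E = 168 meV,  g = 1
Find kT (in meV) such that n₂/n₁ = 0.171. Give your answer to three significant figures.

n₂/n₁ = (g₂/g₁) exp[−(E₂−E₁)/kT] = 0.171.
⇒ (E₂−E₁)/kT = ln((1/5)/0.171) = ln(1.1696) = 0.15666.
kT = 51 meV / 0.15666 = 326 meV.

326 meV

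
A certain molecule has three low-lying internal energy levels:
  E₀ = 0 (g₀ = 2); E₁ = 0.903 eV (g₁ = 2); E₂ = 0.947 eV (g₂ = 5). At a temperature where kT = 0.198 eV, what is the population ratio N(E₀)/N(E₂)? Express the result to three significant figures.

n₀/n₂ = (g₀/g₂) exp[−(E₀−E₂)/kT] = (2/5) × exp(−(-0.947 eV)/(0.198 eV)) = (2/5) × exp(4.7828) = 47.8.

47.8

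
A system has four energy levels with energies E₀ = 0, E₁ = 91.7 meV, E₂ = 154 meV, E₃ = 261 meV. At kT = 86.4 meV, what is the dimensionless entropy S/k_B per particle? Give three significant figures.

Eᵢ/kT = 0, 1.0613, 1.7824, 3.0208.
Z = Σ e^(−Eᵢ/kT) = e^(−0) + e^(−1.0613) + e^(−1.7824) + e^(−3.0208) = 1.0000 + 0.34601 + 0.16823 + 0.048762 = 1.5630.
⟨E⟩ = Σ EᵢPᵢ = 45.018 meV.
S/k_B = ln Z + ⟨E⟩/kT = ln(1.5630) + 45.018/86.4 = 0.44661 + 0.52104 = 0.968.

0.968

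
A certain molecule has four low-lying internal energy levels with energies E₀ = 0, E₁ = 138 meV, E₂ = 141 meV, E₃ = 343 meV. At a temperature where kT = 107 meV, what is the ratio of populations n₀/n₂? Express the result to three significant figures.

n₀/n₂ = exp[−(E₀−E₂)/kT] = exp(−(-141 meV)/(107 meV)) = exp(1.3178) = 3.74.

3.74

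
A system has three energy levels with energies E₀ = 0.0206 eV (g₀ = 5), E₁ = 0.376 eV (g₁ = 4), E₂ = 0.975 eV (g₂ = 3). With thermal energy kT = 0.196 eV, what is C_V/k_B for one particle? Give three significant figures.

0.422

Eᵢ/kT = 0.10510, 1.9184, 4.9745.
Z = Σ gᵢe^(−Eᵢ/kT) = 5·e^(−0.10510) + 4·e^(−1.9184) + 3·e^(−4.9745) = 4.5012 + 0.58737 + 0.020736 = 5.1093.
⟨E⟩ = 0.065331 eV, ⟨E²⟩ = 0.020485 eV².
C_V/k_B = (⟨E²⟩ − ⟨E⟩²)/(kT)² = (0.020485 − 0.0042681)/0.038416 = 0.422.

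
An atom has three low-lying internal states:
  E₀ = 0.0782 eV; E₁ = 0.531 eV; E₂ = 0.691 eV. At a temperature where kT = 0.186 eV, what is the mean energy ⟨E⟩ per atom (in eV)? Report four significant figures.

0.1337 eV

Eᵢ/kT = 0.420430, 2.85484, 3.71505.
Z = Σ e^(−Eᵢ/kT) = e^(−0.420430) + e^(−2.85484) + e^(−3.71505) = 0.656764 + 0.0575650 + 0.0243542 = 0.738683.
⟨E⟩ = Σ Eᵢ e^(−Eᵢ/kT) / Z = (0.0782·0.656764 + 0.531·0.0575650 + 0.691·0.0243542) / 0.738683 = 0.1337 eV.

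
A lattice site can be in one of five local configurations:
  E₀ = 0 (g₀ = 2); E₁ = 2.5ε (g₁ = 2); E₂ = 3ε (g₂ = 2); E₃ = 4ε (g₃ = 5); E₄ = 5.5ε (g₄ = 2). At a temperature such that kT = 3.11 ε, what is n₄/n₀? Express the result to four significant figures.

n₄/n₀ = (g₄/g₀) exp[−(E₄−E₀)/kT] = (2/2) × exp(−(5.5ε)/(3.11ε)) = (2/2) × exp(-1.76849) = 0.1706.

0.1706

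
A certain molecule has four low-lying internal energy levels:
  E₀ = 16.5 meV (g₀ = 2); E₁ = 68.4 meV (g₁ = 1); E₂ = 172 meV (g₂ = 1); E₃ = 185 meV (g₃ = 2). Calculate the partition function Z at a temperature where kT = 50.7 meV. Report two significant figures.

Eᵢ/kT = 0.3254, 1.349, 3.393, 3.649.
Z = Σ gᵢe^(−Eᵢ/kT) = 2·e^(−0.3254) + 1·e^(−1.349) + 1·e^(−3.393) + 2·e^(−3.649) = 1.444 + 0.2595 + 0.03361 + 0.05203 = 1.789.

Z = 1.8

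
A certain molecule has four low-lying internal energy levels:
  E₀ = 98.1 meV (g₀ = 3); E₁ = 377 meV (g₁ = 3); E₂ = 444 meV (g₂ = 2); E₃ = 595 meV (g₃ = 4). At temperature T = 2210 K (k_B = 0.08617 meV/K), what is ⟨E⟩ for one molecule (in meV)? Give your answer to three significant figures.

k_BT = 0.08617 × 2210 K = 190.44 meV.
Eᵢ/kT = 0.51512, 1.9796, 2.3314, 3.1243.
Z = Σ gᵢe^(−Eᵢ/kT) = 3·e^(−0.51512) + 3·e^(−1.9796) + 2·e^(−2.3314) + 4·e^(−3.1243) = 1.7923 + 0.41437 + 0.19432 + 0.17587 = 2.5769.
⟨E⟩ = Σ Eᵢ gᵢe^(−Eᵢ/kT) / Z = (98.1·1.7923 + 377·0.41437 + 444·0.19432 + 595·0.17587) / 2.5769 = 203 meV.

203 meV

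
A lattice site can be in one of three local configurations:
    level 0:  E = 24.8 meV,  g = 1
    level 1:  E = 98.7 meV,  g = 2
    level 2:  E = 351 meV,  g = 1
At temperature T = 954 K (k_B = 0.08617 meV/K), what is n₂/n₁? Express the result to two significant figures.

0.023

k_BT = 0.08617 × 954 K = 82.21 meV.
n₂/n₁ = (g₂/g₁) exp[−(E₂−E₁)/kT] = (1/2) × exp(−(252.3 meV)/(82.21 meV)) = (1/2) × exp(-3.069) = 0.023.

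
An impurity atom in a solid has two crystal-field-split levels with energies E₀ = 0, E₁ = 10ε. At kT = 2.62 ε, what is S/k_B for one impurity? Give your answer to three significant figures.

Eᵢ/kT = 0, 3.8168.
Z = Σ e^(−Eᵢ/kT) = e^(−0) + e^(−3.8168) = 1.0000 + 0.021998 = 1.0220.
⟨E⟩ = Σ EᵢPᵢ = 0.21524 ε.
S/k_B = ln Z + ⟨E⟩/kT = ln(1.0220) + 0.21524/2.62 = 0.021761 + 0.082153 = 0.104.

0.104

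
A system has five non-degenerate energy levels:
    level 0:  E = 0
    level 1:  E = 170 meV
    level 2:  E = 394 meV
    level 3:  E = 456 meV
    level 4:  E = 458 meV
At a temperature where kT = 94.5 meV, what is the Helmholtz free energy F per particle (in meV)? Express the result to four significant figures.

-16.98 meV

Eᵢ/kT = 0, 1.79894, 4.16931, 4.82540, 4.84656.
Z = Σ e^(−Eᵢ/kT) = e^(−0) + e^(−1.79894) + e^(−4.16931) + e^(−4.82540) + e^(−4.84656) = 1.00000 + 0.165474 + 0.0154629 + 0.00802334 + 0.00785535 = 1.19682.
F = −kT ln Z = −94.5 × ln(1.19682) = −94.5 × 0.179668 = -16.98 meV.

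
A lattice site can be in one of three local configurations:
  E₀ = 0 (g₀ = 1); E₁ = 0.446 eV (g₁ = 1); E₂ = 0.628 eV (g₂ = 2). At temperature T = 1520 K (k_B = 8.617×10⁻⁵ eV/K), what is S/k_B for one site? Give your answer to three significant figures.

0.232

k_BT = 8.617×10⁻⁵ × 1520 K = 0.13098 eV.
Eᵢ/kT = 0, 3.4051, 4.7946.
Z = Σ gᵢe^(−Eᵢ/kT) = 1·e^(−0) + 1·e^(−3.4051) + 2·e^(−4.7946) = 1.0000 + 0.033203 + 0.016549 = 1.0498.
⟨E⟩ = Σ EᵢPᵢ = 0.024006 eV.
S/k_B = ln Z + ⟨E⟩/kT = ln(1.0498) + 0.024006/0.13098 = 0.048600 + 0.18328 = 0.232.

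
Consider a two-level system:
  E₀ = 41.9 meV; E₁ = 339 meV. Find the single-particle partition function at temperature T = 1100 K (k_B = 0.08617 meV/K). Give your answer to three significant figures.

Z = 0.671

k_BT = 0.08617 × 1100 K = 94.787 meV.
Eᵢ/kT = 0.44204, 3.5764.
Z = Σ e^(−Eᵢ/kT) = e^(−0.44204) + e^(−3.5764) = 0.64272 + 0.027976 = 0.67070.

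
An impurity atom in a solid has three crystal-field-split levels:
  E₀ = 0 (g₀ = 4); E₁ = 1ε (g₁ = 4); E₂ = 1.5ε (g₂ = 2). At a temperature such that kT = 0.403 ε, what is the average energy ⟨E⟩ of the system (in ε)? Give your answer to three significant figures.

0.0929 ε

Eᵢ/kT = 0, 2.4814, 3.7221.
Z = Σ gᵢe^(−Eᵢ/kT) = 4·e^(−0) + 4·e^(−2.4814) + 2·e^(−3.7221) = 4.0000 + 0.33450 + 0.048366 = 4.3829.
⟨E⟩ = Σ Eᵢ gᵢe^(−Eᵢ/kT) / Z = (0·4.0000 + 1·0.33450 + 1.5·0.048366) / 4.3829 = 0.0929 ε.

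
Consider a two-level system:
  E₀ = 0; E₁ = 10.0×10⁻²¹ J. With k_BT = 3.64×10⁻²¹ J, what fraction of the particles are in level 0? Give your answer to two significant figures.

0.94

Eᵢ/kT = 0, 2.747.
Z = Σ e^(−Eᵢ/kT) = e^(−0) + e^(−2.747) = 1.000 + 0.06412 = 1.064.
P₀ = e^(−E₀/kT) / Z = 1.000/1.064 = 0.94.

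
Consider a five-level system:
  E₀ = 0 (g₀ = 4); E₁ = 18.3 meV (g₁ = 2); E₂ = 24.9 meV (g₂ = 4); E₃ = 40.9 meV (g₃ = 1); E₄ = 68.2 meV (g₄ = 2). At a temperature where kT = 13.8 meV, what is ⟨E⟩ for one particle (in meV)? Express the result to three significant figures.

5.56 meV

Eᵢ/kT = 0, 1.3261, 1.8043, 2.9638, 4.9420.
Z = Σ gᵢe^(−Eᵢ/kT) = 4·e^(−0) + 2·e^(−1.3261) + 4·e^(−1.8043) + 1·e^(−2.9638) + 2·e^(−4.9420) = 4.0000 + 0.53102 + 0.65836 + 0.051622 + 0.014281 = 5.2553.
⟨E⟩ = Σ Eᵢ gᵢe^(−Eᵢ/kT) / Z = (0·4.0000 + 18.3·0.53102 + 24.9·0.65836 + 40.9·0.051622 + 68.2·0.014281) / 5.2553 = 5.56 meV.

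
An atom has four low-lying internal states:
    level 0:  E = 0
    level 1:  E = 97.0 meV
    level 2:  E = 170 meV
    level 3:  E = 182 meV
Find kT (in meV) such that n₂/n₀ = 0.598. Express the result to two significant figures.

n₂/n₀ = exp[−(E₂−E₀)/kT] = 0.598.
⇒ (E₂−E₀)/kT = ln(1/0.598) = ln(1.672) = 0.5140.
kT = 170 meV / 0.5140 = 330 meV.

330 meV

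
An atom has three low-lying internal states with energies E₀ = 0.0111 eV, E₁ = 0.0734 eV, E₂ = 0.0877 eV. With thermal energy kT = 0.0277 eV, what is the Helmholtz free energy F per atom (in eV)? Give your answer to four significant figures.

0.006788 eV

Eᵢ/kT = 0.400722, 2.64982, 3.16606.
Z = Σ e^(−Eᵢ/kT) = e^(−0.400722) + e^(−2.64982) + e^(−3.16606) = 0.669836 + 0.0706639 + 0.0421694 = 0.782669.
F = −kT ln Z = −0.0277 × ln(0.782669) = −0.0277 × -0.245045 = 0.006788 eV.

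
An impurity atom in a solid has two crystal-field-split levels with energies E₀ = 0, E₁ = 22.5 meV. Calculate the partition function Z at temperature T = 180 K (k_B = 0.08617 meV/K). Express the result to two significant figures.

Z = 1.2

k_BT = 0.08617 × 180 K = 15.51 meV.
Eᵢ/kT = 0, 1.451.
Z = Σ e^(−Eᵢ/kT) = e^(−0) + e^(−1.451) = 1.000 + 0.2343 = 1.234.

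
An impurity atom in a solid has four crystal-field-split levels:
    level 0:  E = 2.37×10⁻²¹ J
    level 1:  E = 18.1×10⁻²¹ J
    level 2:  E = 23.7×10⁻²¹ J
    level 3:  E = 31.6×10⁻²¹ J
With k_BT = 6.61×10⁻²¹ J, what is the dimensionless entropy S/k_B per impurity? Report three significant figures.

Eᵢ/kT = 0.35855, 2.7383, 3.5855, 4.7806.
Z = Σ e^(−Eᵢ/kT) = e^(−0.35855) + e^(−2.7383) + e^(−3.5855) + e^(−4.7806) = 0.69869 + 0.064680 + 0.027723 + 0.0083910 = 0.79948.
⟨E⟩ = Σ EᵢPᵢ = 4.6890 ×10⁻²¹ J.
S/k_B = ln Z + ⟨E⟩/kT = ln(0.79948) + 4.6890/6.61 = -0.22379 + 0.70938 = 0.486.

0.486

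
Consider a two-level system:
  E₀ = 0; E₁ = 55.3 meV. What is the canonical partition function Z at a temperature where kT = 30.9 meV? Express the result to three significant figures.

Z = 1.17

Eᵢ/kT = 0, 1.7896.
Z = Σ e^(−Eᵢ/kT) = e^(−0) + e^(−1.7896) = 1.0000 + 0.16703 = 1.1670.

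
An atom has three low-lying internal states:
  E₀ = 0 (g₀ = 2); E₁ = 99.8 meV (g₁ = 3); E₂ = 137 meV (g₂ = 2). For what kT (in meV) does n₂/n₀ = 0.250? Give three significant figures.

98.8 meV

n₂/n₀ = (g₂/g₀) exp[−(E₂−E₀)/kT] = 0.250.
⇒ (E₂−E₀)/kT = ln((2/2)/0.250) = ln(4.0000) = 1.3863.
kT = 137 meV / 1.3863 = 98.8 meV.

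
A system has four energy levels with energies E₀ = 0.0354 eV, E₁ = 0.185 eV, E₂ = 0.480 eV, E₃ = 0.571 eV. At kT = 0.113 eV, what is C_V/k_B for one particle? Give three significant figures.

0.614

Eᵢ/kT = 0.31327, 1.6372, 4.2478, 5.0531.
Z = Σ e^(−Eᵢ/kT) = e^(−0.31327) + e^(−1.6372) + e^(−4.2478) + e^(−5.0531) = 0.73105 + 0.19452 + 0.014296 + 0.0063895 = 0.94626.
⟨E⟩ = 0.076486 eV, ⟨E²⟩ = 0.013686 eV².
C_V/k_B = (⟨E²⟩ − ⟨E⟩²)/(kT)² = (0.013686 − 0.0058501)/0.012769 = 0.614.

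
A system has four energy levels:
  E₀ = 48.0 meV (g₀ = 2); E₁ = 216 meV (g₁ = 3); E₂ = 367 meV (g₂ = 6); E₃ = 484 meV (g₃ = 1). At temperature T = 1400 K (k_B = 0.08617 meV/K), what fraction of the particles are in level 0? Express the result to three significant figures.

k_BT = 0.08617 × 1400 K = 120.64 meV.
Eᵢ/kT = 0.39788, 1.7905, 3.0421, 4.0119.
Z = Σ gᵢe^(−Eᵢ/kT) = 2·e^(−0.39788) + 3·e^(−1.7905) + 6·e^(−3.0421) + 1·e^(−4.0119) = 1.3435 + 0.50063 + 0.28641 + 0.018099 = 2.1486.
P₀ = g₀ e^(−E₀/kT) / Z = 1.3435/2.1486 = 0.625.

0.625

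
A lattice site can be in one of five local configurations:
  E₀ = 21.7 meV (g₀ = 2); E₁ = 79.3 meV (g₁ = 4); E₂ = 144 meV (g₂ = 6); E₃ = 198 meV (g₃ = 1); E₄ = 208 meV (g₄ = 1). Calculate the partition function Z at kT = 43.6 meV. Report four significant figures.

Eᵢ/kT = 0.497706, 1.81881, 3.30275, 4.54128, 4.77064.
Z = Σ gᵢe^(−Eᵢ/kT) = 2·e^(−0.497706) + 4·e^(−1.81881) + 6·e^(−3.30275) + 1·e^(−4.54128) + 1·e^(−4.77064) = 1.21585 + 0.648875 + 0.220691 + 0.0106598 + 0.00847495 = 2.10455.

Z = 2.105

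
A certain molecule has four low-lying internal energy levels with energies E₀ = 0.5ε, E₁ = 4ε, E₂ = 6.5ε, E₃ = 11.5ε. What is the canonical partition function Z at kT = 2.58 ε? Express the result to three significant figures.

Z = 1.13

Eᵢ/kT = 0.19380, 1.5504, 2.5194, 4.4574.
Z = Σ e^(−Eᵢ/kT) = e^(−0.19380) + e^(−1.5504) + e^(−2.5194) + e^(−4.4574) = 0.82382 + 0.21216 + 0.080508 + 0.011592 = 1.1281.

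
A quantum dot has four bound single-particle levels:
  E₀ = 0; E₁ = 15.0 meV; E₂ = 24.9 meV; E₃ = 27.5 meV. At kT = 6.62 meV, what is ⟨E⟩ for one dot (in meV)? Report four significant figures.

2.246 meV

Eᵢ/kT = 0, 2.26586, 3.76133, 4.15408.
Z = Σ e^(−Eᵢ/kT) = e^(−0) + e^(−2.26586) + e^(−3.76133) + e^(−4.15408) = 1.00000 + 0.103741 + 0.0232528 + 0.0157002 = 1.14269.
⟨E⟩ = Σ Eᵢ e^(−Eᵢ/kT) / Z = (0·1.00000 + 15.0·0.103741 + 24.9·0.0232528 + 27.5·0.0157002) / 1.14269 = 2.246 meV.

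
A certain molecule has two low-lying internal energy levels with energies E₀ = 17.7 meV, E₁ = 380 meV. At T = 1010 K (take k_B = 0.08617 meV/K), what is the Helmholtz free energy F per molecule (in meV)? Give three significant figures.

k_BT = 0.08617 × 1010 K = 87.032 meV.
Eᵢ/kT = 0.20337, 4.3662.
Z = Σ e^(−Eᵢ/kT) = e^(−0.20337) + e^(−4.3662) = 0.81598 + 0.012699 = 0.82868.
F = −kT ln Z = −87.032 × ln(0.82868) = −87.032 × -0.18792 = 16.4 meV.

16.4 meV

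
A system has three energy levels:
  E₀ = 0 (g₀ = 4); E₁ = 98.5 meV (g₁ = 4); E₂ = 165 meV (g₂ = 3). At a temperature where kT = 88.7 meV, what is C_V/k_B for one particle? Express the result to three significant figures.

Eᵢ/kT = 0, 1.1105, 1.8602.
Z = Σ gᵢe^(−Eᵢ/kT) = 4·e^(−0) + 4·e^(−1.1105) + 3·e^(−1.8602) = 4.0000 + 1.3176 + 0.46692 = 5.7845.
⟨E⟩ = 35.755 meV, ⟨E²⟩ = 4407.6 meV².
C_V/k_B = (⟨E²⟩ − ⟨E⟩²)/(kT)² = (4407.6 − 1278.4)/7867.7 = 0.398.

0.398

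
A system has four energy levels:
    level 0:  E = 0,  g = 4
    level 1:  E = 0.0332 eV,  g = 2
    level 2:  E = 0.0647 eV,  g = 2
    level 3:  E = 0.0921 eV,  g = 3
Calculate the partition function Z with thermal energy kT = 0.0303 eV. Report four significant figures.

Z = 5.049

Eᵢ/kT = 0, 1.09571, 2.13531, 3.03960.
Z = Σ gᵢe^(−Eᵢ/kT) = 4·e^(−0) + 2·e^(−1.09571) + 2·e^(−2.13531) + 3·e^(−3.03960) = 4.00000 + 0.668604 + 0.236416 + 0.143562 = 5.04858.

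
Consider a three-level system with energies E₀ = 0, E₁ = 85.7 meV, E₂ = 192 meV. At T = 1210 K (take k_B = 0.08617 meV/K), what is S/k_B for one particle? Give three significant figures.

0.878

k_BT = 0.08617 × 1210 K = 104.27 meV.
Eᵢ/kT = 0, 0.82190, 1.8414.
Z = Σ e^(−Eᵢ/kT) = e^(−0) + e^(−0.82190) + e^(−1.8414) = 1.0000 + 0.43960 + 0.15860 = 1.5982.
⟨E⟩ = Σ EᵢPᵢ = 42.626 meV.
S/k_B = ln Z + ⟨E⟩/kT = ln(1.5982) + 42.626/104.27 = 0.46888 + 0.40880 = 0.878.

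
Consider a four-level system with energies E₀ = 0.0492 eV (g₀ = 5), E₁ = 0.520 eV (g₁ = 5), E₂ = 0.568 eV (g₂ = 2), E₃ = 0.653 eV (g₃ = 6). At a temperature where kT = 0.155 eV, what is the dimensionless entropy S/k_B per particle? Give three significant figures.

Eᵢ/kT = 0.31742, 3.3548, 3.6645, 4.2129.
Z = Σ gᵢe^(−Eᵢ/kT) = 5·e^(−0.31742) + 5·e^(−3.3548) + 2·e^(−3.6645) + 6·e^(−4.2129) = 3.6401 + 0.17458 + 0.051234 + 0.088820 = 3.9547.
⟨E⟩ = Σ EᵢPᵢ = 0.090266 eV.
S/k_B = ln Z + ⟨E⟩/kT = ln(3.9547) + 0.090266/0.155 = 1.3749 + 0.58236 = 1.96.

1.96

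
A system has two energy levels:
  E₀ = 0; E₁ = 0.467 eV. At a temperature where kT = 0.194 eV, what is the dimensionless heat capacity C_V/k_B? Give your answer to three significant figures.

0.439

Eᵢ/kT = 0, 2.4072.
Z = Σ e^(−Eᵢ/kT) = e^(−0) + e^(−2.4072) = 1.0000 + 0.090067 = 1.0901.
⟨E⟩ = 0.038585 eV, ⟨E²⟩ = 0.018019 eV².
C_V/k_B = (⟨E²⟩ − ⟨E⟩²)/(kT)² = (0.018019 − 0.0014888)/0.037636 = 0.439.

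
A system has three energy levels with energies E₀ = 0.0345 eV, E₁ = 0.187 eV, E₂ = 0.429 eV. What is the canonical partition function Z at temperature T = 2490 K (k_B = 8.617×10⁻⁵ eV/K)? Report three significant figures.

k_BT = 8.617×10⁻⁵ × 2490 K = 0.21456 eV.
Eᵢ/kT = 0.16079, 0.87155, 1.9994.
Z = Σ e^(−Eᵢ/kT) = e^(−0.16079) + e^(−0.87155) + e^(−1.9994) = 0.85147 + 0.41830 + 0.13542 = 1.4052.

Z = 1.41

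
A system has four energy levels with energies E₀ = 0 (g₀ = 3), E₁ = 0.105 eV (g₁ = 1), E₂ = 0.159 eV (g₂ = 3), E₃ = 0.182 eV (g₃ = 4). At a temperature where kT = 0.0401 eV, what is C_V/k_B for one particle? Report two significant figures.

0.68

Eᵢ/kT = 0, 2.618, 3.965, 4.539.
Z = Σ gᵢe^(−Eᵢ/kT) = 3·e^(−0) + 1·e^(−2.618) + 3·e^(−3.965) + 4·e^(−4.539) = 3.000 + 0.07295 + 0.05690 + 0.04274 = 3.173.
⟨E⟩ = 0.007717 eV, ⟨E²⟩ = 0.001153 eV².
C_V/k_B = (⟨E²⟩ − ⟨E⟩²)/(kT)² = (0.001153 − 0.00005955)/0.001608 = 0.68.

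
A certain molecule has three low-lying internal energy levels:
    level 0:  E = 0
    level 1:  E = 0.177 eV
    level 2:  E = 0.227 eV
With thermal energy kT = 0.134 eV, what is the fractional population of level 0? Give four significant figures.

0.6893

Eᵢ/kT = 0, 1.32090, 1.69403.
Z = Σ e^(−Eᵢ/kT) = e^(−0) + e^(−1.32090) + e^(−1.69403) = 1.00000 + 0.266895 + 0.183777 = 1.45067.
P₀ = e^(−E₀/kT) / Z = 1.00000/1.45067 = 0.6893.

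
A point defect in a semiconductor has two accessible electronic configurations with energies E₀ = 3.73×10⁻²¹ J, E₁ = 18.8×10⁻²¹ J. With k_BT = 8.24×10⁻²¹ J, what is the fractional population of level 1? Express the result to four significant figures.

0.1384

Eᵢ/kT = 0.452670, 2.28155.
Z = Σ e^(−Eᵢ/kT) = e^(−0.452670) + e^(−2.28155) = 0.635928 + 0.102126 = 0.738054.
P₁ = e^(−E₁/kT) / Z = 0.102126/0.738054 = 0.1384.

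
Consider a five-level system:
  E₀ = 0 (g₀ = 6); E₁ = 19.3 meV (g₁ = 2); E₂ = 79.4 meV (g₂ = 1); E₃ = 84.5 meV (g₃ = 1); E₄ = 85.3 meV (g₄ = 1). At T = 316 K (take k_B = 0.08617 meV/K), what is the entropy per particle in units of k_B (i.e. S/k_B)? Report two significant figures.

k_BT = 0.08617 × 316 K = 27.23 meV.
Eᵢ/kT = 0, 0.7088, 2.916, 3.103, 3.133.
Z = Σ gᵢe^(−Eᵢ/kT) = 6·e^(−0) + 2·e^(−0.7088) + 1·e^(−2.916) + 1·e^(−3.103) + 1·e^(−3.133) = 6.000 + 0.9845 + 0.05415 + 0.04491 + 0.04359 = 7.127.
⟨E⟩ = Σ EᵢPᵢ = 4.323 meV.
S/k_B = ln Z + ⟨E⟩/kT = ln(7.127) + 4.323/27.23 = 1.964 + 0.1588 = 2.1.

2.1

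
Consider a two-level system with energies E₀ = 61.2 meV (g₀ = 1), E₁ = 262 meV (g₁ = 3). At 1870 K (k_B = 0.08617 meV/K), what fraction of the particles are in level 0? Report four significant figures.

0.5368

k_BT = 0.08617 × 1870 K = 161.138 meV.
Eᵢ/kT = 0.379799, 1.62594.
Z = Σ gᵢe^(−Eᵢ/kT) = 1·e^(−0.379799) + 3·e^(−1.62594) = 0.683999 + 0.590180 = 1.27418.
P₀ = g₀ e^(−E₀/kT) / Z = 0.683999/1.27418 = 0.5368.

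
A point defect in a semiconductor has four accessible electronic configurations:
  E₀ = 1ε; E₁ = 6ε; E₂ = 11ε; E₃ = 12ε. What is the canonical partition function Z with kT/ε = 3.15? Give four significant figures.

Z = 0.9295

Eᵢ/kT = 0.317460, 1.90476, 3.49206, 3.80952.
Z = Σ e^(−Eᵢ/kT) = e^(−0.317460) + e^(−1.90476) + e^(−3.49206) + e^(−3.80952) = 0.727996 + 0.148858 + 0.0304381 + 0.0221588 = 0.929451.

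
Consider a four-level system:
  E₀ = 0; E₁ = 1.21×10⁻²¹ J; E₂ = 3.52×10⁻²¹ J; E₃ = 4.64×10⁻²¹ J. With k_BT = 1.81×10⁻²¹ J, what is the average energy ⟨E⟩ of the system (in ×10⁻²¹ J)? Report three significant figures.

0.855 ×10⁻²¹ J

Eᵢ/kT = 0, 0.66851, 1.9448, 2.5635.
Z = Σ e^(−Eᵢ/kT) = e^(−0) + e^(−0.66851) + e^(−1.9448) + e^(−2.5635) = 1.0000 + 0.51247 + 0.14302 + 0.077035 = 1.7325.
⟨E⟩ = Σ Eᵢ e^(−Eᵢ/kT) / Z = (0·1.0000 + 1.21·0.51247 + 3.52·0.14302 + 4.64·0.077035) / 1.7325 = 0.855 ×10⁻²¹ J.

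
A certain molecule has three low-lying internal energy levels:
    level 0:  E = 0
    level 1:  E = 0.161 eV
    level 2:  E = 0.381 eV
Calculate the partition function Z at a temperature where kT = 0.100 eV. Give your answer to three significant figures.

Z = 1.22

Eᵢ/kT = 0, 1.6100, 3.8100.
Z = Σ e^(−Eᵢ/kT) = e^(−0) + e^(−1.6100) + e^(−3.8100) = 1.0000 + 0.19989 + 0.022148 = 1.2220.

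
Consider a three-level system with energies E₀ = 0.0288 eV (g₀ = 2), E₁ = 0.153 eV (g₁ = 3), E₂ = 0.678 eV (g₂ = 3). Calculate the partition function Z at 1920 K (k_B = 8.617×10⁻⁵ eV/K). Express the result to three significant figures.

k_BT = 8.617×10⁻⁵ × 1920 K = 0.16545 eV.
Eᵢ/kT = 0.17407, 0.92475, 4.0979.
Z = Σ gᵢe^(−Eᵢ/kT) = 2·e^(−0.17407) + 3·e^(−0.92475) + 3·e^(−4.0979) = 1.6805 + 1.1899 + 0.049823 = 2.9202.

Z = 2.92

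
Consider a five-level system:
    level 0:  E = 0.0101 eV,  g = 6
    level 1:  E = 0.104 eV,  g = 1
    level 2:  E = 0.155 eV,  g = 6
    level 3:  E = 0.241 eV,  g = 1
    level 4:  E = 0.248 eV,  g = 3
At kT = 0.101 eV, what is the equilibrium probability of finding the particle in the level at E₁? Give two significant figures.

0.048

Eᵢ/kT = 0.1000, 1.030, 1.535, 2.386, 2.455.
Z = Σ gᵢe^(−Eᵢ/kT) = 6·e^(−0.1000) + 1·e^(−1.030) + 6·e^(−1.535) + 1·e^(−2.386) + 3·e^(−2.455) = 5.429 + 0.3570 + 1.293 + 0.09200 + 0.2576 = 7.429.
P₁ = g₁ e^(−E₁/kT) / Z = 0.3570/7.429 = 0.048.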